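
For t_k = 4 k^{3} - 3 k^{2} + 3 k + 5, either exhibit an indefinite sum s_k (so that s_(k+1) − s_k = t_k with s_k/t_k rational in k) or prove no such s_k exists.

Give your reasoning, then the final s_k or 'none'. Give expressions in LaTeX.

Ratio r(k) = (4*k**3 + 9*k**2 + 9*k + 9)/(4*k**3 - 3*k**2 + 3*k + 5).
Take A(k)=1, B(k)=1, C(k)=k**3 - 3*k**2/4 + 3*k/4 + 5/4.
Set up (1)·f(k+1) − (1)·f(k) − (k**3 - 3*k**2/4 + 3*k/4 + 5/4) = 0.
d = 4 from the (0,0,3) case.
A polynomial solution: f(k) = k*(k**3 - 3*k**2 + 4*k + 3)/4.
R(k) = B(k−1)·f(k)/C(k) = k*(k**3 - 3*k**2 + 4*k + 3)/(4*k**3 - 3*k**2 + 3*k + 5); s_k = R·t_k = k*(k**3 - 3*k**2 + 4*k + 3).
Check: Δs_k = 4*k**3 - 3*k**2 + 3*k + 5. ✓

s_k = k \left(k^{3} - 3 k^{2} + 4 k + 3\right)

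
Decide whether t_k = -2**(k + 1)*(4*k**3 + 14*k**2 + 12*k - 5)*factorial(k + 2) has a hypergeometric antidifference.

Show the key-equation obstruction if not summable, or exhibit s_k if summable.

Yes. s_k = 2**(k + 1)*(-2*k**2 + 2*k + 1)*factorial(k + 2).

r(k) = 2*(4*k**4 + 38*k**3 + 130*k**2 + 181*k + 75)/(4*k**3 + 14*k**2 + 12*k - 5) after simplifying.
A = 2*k + 6, B = 1, C = k**3 + 7*k**2/2 + 3*k - 5/4.
f must satisfy (2*k + 6)·f(k+1) − (1)·f(k) = k**3 + 7*k**2/2 + 3*k - 5/4.
Degrees (1,0,3) ⇒ d ≤ 2.
A polynomial solution: f(k) = (2*k**2 - 2*k - 1)/4.
Then R = B(k−1)f/C = (2*k**2 - 2*k - 1)/(4*k**3 + 14*k**2 + 12*k - 5), so s_k = R(k)·t_k = 2**(k + 1)*(-2*k**2 + 2*k + 1)*factorial(k + 2).
Δs = -2**(k + 1)*(4*k**3 + 14*k**2 + 12*k - 5)*factorial(k + 2), as required.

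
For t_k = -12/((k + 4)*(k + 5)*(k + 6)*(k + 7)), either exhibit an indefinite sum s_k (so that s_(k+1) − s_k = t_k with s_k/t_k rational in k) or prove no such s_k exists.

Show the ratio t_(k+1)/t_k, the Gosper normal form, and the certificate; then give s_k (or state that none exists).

s_k = k*(-k**2 - 15*k - 74)/(30*(k + 4)*(k + 5)*(k + 6))

The ratio is (k + 4)/(k + 8).
Normal form (A,B,C) = (k + 4, k + 8, 1).
Need (k + 4)·f(k+1) − (k + 7)·f(k) = 1.
Degrees (1,1,0) ⇒ d ≤ 3.
Solve for f: f(k) = k*(k**2 + 15*k + 74)/360 (degree 3 ≤ 3).
So s_k = (B(k−1)f/C)·t_k = (k*(k + 7)*(k**2 + 15*k + 74)/360)·t_k = k*(-k**2 - 15*k - 74)/(30*(k + 4)*(k + 5)*(k + 6)).
Check: Δs_k = -12/(k**4 + 22*k**3 + 179*k**2 + 638*k + 840). ✓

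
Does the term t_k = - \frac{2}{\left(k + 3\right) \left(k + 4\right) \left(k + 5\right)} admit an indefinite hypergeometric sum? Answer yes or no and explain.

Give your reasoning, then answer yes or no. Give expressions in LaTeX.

Yes. s_k = \frac{k \left(- k - 7\right)}{12 \left(k + 3\right) \left(k + 4\right)}.

The ratio is (k + 3)/(k + 6).
Normal form (A,B,C) = (k + 3, k + 6, 1).
Set up (k + 3)·f(k+1) − (k + 5)·f(k) − (1) = 0.
From deg A=1, deg B=1, deg C=0: d=2.
Match coefficients ⇒ f(k) = k*(k + 7)/24.
Then R = B(k−1)f/C = k*(k + 5)*(k + 7)/24, so s_k = R(k)·t_k = k*(-k - 7)/(12*(k + 3)*(k + 4)).
Check: Δs_k = -2/(k**3 + 12*k**2 + 47*k + 60). ✓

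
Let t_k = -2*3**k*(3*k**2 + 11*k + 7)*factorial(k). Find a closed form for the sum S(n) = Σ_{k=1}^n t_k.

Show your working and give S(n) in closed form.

t_(k+1)/t_k = 3*(3*k**3 + 20*k**2 + 38*k + 21)/(3*k**2 + 11*k + 7).
A = 3*k + 3, B = 1, C = k**2 + 11*k/3 + 7/3.
Solve (3*k + 3)·f(k+1) − (1)·f(k) = k**2 + 11*k/3 + 7/3.
From deg A=1, deg B=0, deg C=2: d=1.
A polynomial solution: f(k) = (k + 2)/3.
Certificate R = B(k−1)f/C = (k + 2)/(3*k**2 + 11*k + 7) gives s_k = -2*3**k*(k + 2)*factorial(k).
s_(k+1) − s_k = -2*3**k*(3*k**2 + 11*k + 7)*factorial(k) = t_k.
Evaluate: s_(n+1) = -6*3**n*(n + 3)*factorial(n + 1); subtract s_(1) = -18 ⇒ S(n) = -6*3**n*n**2*factorial(n) - 24*3**n*n*factorial(n) - 18*3**n*factorial(n) + 18.

S(n) = -6*3**n*n**2*factorial(n) - 24*3**n*n*factorial(n) - 18*3**n*factorial(n) + 18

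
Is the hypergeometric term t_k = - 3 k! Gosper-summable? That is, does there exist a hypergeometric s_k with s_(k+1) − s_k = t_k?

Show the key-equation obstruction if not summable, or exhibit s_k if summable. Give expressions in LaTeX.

No — key equation has no polynomial f.

The ratio is k + 1.
Take A(k)=k + 1, B(k)=1, C(k)=1.
Key eq: (k + 1)·f(k+1) = (1)·f(k) + (1).
Bound: deg f ≤ -1.
d = -1 < 0 ⇒ no nonzero polynomial f; not summable.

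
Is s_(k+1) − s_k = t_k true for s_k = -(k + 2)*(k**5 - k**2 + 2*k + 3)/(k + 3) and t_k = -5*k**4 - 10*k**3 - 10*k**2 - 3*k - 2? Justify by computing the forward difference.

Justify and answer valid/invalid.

Invalid: residual (4*k**5 + 25*k**4 + 40*k**3 + 34*k**2 + 9*k + 3)/(k**2 + 7*k + 12) ≠ 0.

s_(k+1) = -(k + 3)*(2*k + (k + 1)**5 - (k + 1)**2 + 5)/(k + 4)
s_(k+1) − s_k = (-5*k**6 - 41*k**5 - 115*k**4 - 153*k**3 - 109*k**2 - 41*k - 21)/(k**2 + 7*k + 12)
(s_(k+1) − s_k) − t_k = (4*k**5 + 25*k**4 + 40*k**3 + 34*k**2 + 9*k + 3)/(k**2 + 7*k + 12)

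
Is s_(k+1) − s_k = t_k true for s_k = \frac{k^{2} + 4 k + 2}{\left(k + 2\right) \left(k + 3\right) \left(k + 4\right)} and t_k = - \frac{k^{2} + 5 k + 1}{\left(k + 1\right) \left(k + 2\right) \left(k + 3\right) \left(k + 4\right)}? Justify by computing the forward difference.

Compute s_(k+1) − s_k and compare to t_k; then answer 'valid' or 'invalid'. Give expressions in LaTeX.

Invalid: residual \frac{3 \left(2 k^{2} + 9 k + 3\right)}{k^{5} + 15 k^{4} + 85 k^{3} + 225 k^{2} + 274 k + 120} ≠ 0.

s_(k+1) = (4*k + (k + 1)**2 + 6)/((k + 3)*(k + 4)*(k + 5))
s_(k+1) − s_k = (1 - k)/(k**3 + 10*k**2 + 31*k + 30)
(s_(k+1) − s_k) − t_k = 3*(2*k**2 + 9*k + 3)/(k**5 + 15*k**4 + 85*k**3 + 225*k**2 + 274*k + 120)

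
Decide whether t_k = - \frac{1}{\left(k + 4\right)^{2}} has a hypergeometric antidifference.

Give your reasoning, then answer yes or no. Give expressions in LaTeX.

t_(k+1)/t_k = (k + 4)**2/(k + 5)**2.
Take A(k)=k**2 + 8*k + 16, B(k)=k**2 + 10*k + 25, C(k)=1.
f must satisfy (k**2 + 8*k + 16)·f(k+1) − (k**2 + 8*k + 16)·f(k) = 1.
Bound: deg f ≤ 0.
Write f(k) = c0. Then LHS − RHS = -1, requiring -1 = 0: contradictory. No certificate.

No — t_k has no hypergeometric antidifference.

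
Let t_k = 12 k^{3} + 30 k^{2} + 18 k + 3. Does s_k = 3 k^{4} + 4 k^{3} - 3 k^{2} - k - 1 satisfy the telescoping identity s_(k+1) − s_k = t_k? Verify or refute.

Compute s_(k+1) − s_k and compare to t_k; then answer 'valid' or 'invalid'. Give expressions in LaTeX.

valid (s_(k+1) − s_k reduces to t_k)

s_(k+1) = 3*k**4 + 16*k**3 + 27*k**2 + 17*k + 2
s_(k+1) − s_k = 12*k**3 + 30*k**2 + 18*k + 3
(s_(k+1) − s_k) − t_k = 0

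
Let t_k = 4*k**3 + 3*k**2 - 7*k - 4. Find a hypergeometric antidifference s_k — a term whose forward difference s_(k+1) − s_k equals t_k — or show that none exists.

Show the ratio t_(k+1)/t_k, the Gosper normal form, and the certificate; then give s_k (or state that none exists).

s_k = k**2*(k**2 - k - 4)

Ratio r(k) = (4*k**3 + 15*k**2 + 11*k - 4)/(4*k**3 + 3*k**2 - 7*k - 4).
Factor: A=1; B=1; C=k**3 + 3*k**2/4 - 7*k/4 - 1.
Set up (1)·f(k+1) − (1)·f(k) − (k**3 + 3*k**2/4 - 7*k/4 - 1) = 0.
From deg A=0, deg B=0, deg C=3: d=4.
Match coefficients ⇒ f(k) = k**2*(k**2 - k - 4)/4.
So s_k = (B(k−1)f/C)·t_k = (k**2*(k**2 - k - 4)/(4*k**3 + 3*k**2 - 7*k - 4))·t_k = k**2*(k**2 - k - 4).
Check: Δs_k = 4*k**3 + 3*k**2 - 7*k - 4. ✓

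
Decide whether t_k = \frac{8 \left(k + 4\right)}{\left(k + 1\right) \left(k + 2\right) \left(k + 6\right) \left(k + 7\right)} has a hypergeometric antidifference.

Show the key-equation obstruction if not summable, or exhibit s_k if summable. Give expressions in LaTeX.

Yes. s_k = \frac{2 k \left(k + 7\right)}{3 \left(k^{2} + 7 k + 6\right)}.

r(k) = (k + 1)*(k + 5)*(k + 6)/((k + 3)*(k + 4)*(k + 8)) after simplifying.
So A=k + 1 and B=k + 8, with C=k**4 + 16*k**3 + 95*k**2 + 248*k + 240.
f must satisfy (k + 1)·f(k+1) − (k + 7)·f(k) = k**4 + 16*k**3 + 95*k**2 + 248*k + 240.
deg f ≤ 6 (via 1,1,4).
A polynomial solution: f(k) = k*(k + 2)*(k + 3)*(k + 4)*(k + 5)*(k + 7)/12.
Certificate R = B(k−1)f/C = k*(k + 2)*(k + 7)**2/(12*(k + 4)) gives s_k = 2*k*(k + 7)/(3*(k**2 + 7*k + 6)).
Verify: 8*(k + 4)/(k**4 + 16*k**3 + 83*k**2 + 152*k + 84) matches t_k.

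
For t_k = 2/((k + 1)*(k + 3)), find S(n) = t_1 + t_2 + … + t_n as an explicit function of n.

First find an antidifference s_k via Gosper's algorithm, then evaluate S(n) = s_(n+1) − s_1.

S(n) = n*(5*n + 13)/(6*(n**2 + 5*n + 6))

Ratio r(k) = (k + 1)*(k + 3)/((k + 2)*(k + 4)).
Normal form (A,B,C) = (k + 1, k + 4, k + 2).
Solve (k + 1)·f(k+1) − (k + 3)·f(k) = k + 2.
d = 2 from the (1,1,1) case.
Solve for f: f(k) = k*(3*k + 5)/4 (degree 2 ≤ 2).
So s_k = (B(k−1)f/C)·t_k = (k*(k + 3)*(3*k + 5)/(4*(k + 2)))·t_k = k*(3*k + 5)/(2*(k + 1)*(k + 2)).
s_(k+1) − s_k = 2/(k**2 + 4*k + 3) = t_k.
Evaluate: s_(n+1) = (3*n**2 + 11*n + 8)/(2*(n**2 + 5*n + 6)); subtract s_(1) = 2/3 ⇒ S(n) = n*(5*n + 13)/(6*(n**2 + 5*n + 6)).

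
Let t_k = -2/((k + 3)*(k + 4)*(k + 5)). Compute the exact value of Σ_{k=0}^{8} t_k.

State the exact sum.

Ratio r(k) = (k + 3)/(k + 6).
Take A(k)=k + 3, B(k)=k + 6, C(k)=1.
Set up (k + 3)·f(k+1) − (k + 5)·f(k) − (1) = 0.
Degrees (1,1,0) ⇒ d ≤ 2.
Coefficient equations give f(k) = k*(k + 7)/24.
Certificate R = B(k−1)f/C = k*(k + 5)*(k + 7)/24 gives s_k = k*(-k - 7)/(12*(k + 3)*(k + 4)).
Δs = -2/(k**3 + 12*k**2 + 47*k + 60), as required.
Sum = s_(9) − s_(0); s_(9) = -1/13, s_(0) = 0 ⇒ -1/13.

Σ = -1/13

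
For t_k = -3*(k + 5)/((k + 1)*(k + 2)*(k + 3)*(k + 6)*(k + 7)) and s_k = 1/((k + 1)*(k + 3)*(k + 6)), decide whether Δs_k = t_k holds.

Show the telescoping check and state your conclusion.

s_(k+1) = 1/((k + 2)*(k + 4)*(k + 7))
s_(k+1) − s_k = 1/((k + 2)*(k + 4)*(k + 7)) - 1/((k + 1)*(k + 3)*(k + 6))
(s_(k+1) − s_k) − t_k = 2*(2*k + 11)/(k**6 + 23*k**5 + 207*k**4 + 925*k**3 + 2144*k**2 + 2412*k + 1008)

Invalid: residual 2*(2*k + 11)/(k**6 + 23*k**5 + 207*k**4 + 925*k**3 + 2144*k**2 + 2412*k + 1008) ≠ 0.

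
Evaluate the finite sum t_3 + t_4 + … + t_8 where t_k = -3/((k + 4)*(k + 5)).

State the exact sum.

Compute t_(k+1)/t_k: get (k + 4)/(k + 6).
Factor: A=k + 4; B=k + 6; C=1.
Need (k + 4)·f(k+1) − (k + 5)·f(k) = 1.
d = 1 from the (1,1,0) case.
Solve for f: f(k) = k/4 (degree 1 ≤ 1).
Then R = B(k−1)f/C = k*(k + 5)/4, so s_k = R(k)·t_k = -3*k/(4*k + 16).
Verify: -3/(k**2 + 9*k + 20) matches t_k.
Σ_(k=3)^(8) t_k = s_(9) − s_(3) = -27/52 − (-9/28) = -18/91.

Σ = -18/91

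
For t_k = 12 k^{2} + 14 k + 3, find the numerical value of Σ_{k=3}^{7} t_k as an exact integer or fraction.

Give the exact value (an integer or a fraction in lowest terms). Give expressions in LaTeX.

Step 1: r(k) = (12*k**2 + 38*k + 29)/(12*k**2 + 14*k + 3).
So A=1 and B=1, with C=k**2 + 7*k/6 + 1/4.
Need (1)·f(k+1) − (1)·f(k) = k**2 + 7*k/6 + 1/4.
d = 3 from the (0,0,2) case.
A polynomial solution: f(k) = k*(4*k**2 + k - 2)/12.
Then R = B(k−1)f/C = k*(4*k**2 + k - 2)/(12*k**2 + 14*k + 3), so s_k = R(k)·t_k = k*(4*k**2 + k - 2).
Check: Δs_k = 12*k**2 + 14*k + 3. ✓
Σ_(k=3)^(7) t_k = s_(8) − s_(3) = 2096 − (111) = 1985.

Σ = 1985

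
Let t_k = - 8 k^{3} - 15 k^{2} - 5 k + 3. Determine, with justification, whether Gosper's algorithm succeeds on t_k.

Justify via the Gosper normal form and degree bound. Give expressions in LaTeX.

Yes. s_k = k \left(- 2 k^{3} - k^{2} + 3 k + 3\right).

Step 1: r(k) = (8*k**3 + 39*k**2 + 59*k + 25)/(8*k**3 + 15*k**2 + 5*k - 3).
Take A(k)=1, B(k)=1, C(k)=k**3 + 15*k**2/8 + 5*k/8 - 3/8.
Key eq: (1)·f(k+1) = (1)·f(k) + (k**3 + 15*k**2/8 + 5*k/8 - 3/8).
Degrees (0,0,3) ⇒ d ≤ 4.
Solving with deg f ≤ 4: f(k) = k*(2*k**3 + k**2 - 3*k - 3)/8.
Get s_k = R·t_k = k*(-2*k**3 - k**2 + 3*k + 3) with R(k) = B(k−1)f(k)/C(k) = k*(2*k**3 + k**2 - 3*k - 3)/(8*k**3 + 15*k**2 + 5*k - 3).
Δs = -8*k**3 - 15*k**2 - 5*k + 3, as required.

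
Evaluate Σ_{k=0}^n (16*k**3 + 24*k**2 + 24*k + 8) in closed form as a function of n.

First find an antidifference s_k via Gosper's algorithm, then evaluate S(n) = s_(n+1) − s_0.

S(n) = 4*n**4 + 16*n**3 + 28*n**2 + 24*n + 8

Step 1: r(k) = (2*k**3 + 9*k**2 + 15*k + 9)/(2*k**3 + 3*k**2 + 3*k + 1).
Normal form (A,B,C) = (1, 1, k**3 + 3*k**2/2 + 3*k/2 + 1/2).
f must satisfy (1)·f(k+1) − (1)·f(k) = k**3 + 3*k**2/2 + 3*k/2 + 1/2.
From deg A=0, deg B=0, deg C=3: d=4.
Solve for f: f(k) = k**2*(k**2 + 1)/4 (degree 4 ≤ 4).
Then R = B(k−1)f/C = k**2*(k**2 + 1)/(2*(2*k + 1)*(k**2 + k + 1)), so s_k = R(k)·t_k = 4*k**2*(k**2 + 1).
Δs = 16*k**3 + 24*k**2 + 24*k + 8, as required.
Evaluate: s_(n+1) = 4*n**4 + 16*n**3 + 28*n**2 + 24*n + 8; subtract s_(0) = 0 ⇒ S(n) = 4*n**4 + 16*n**3 + 28*n**2 + 24*n + 8.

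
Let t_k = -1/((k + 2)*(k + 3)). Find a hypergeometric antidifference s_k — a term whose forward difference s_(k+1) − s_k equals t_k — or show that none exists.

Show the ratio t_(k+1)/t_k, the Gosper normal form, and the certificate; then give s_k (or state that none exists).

s_k = -k/(2*k + 4)

Compute t_(k+1)/t_k: get (k + 2)/(k + 4).
Gosper form: A/B · C(k+1)/C(k) with A=k + 2, B=k + 4, C=1.
Solve (k + 2)·f(k+1) − (k + 3)·f(k) = 1.
Bound: deg f ≤ 1.
Solve for f: f(k) = k/2 (degree 1 ≤ 1).
So s_k = (B(k−1)f/C)·t_k = (k*(k + 3)/2)·t_k = -k/(2*k + 4).
Verify: -1/(k**2 + 5*k + 6) matches t_k.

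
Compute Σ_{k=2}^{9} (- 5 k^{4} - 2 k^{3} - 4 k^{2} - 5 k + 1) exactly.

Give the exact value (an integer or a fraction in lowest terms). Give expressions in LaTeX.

Σ = -82056

t_(k+1)/t_k = (5*k**4 + 22*k**3 + 40*k**2 + 39*k + 15)/(5*k**4 + 2*k**3 + 4*k**2 + 5*k - 1).
Gosper form: A/B · C(k+1)/C(k) with A=1, B=1, C=k**4 + 2*k**3/5 + 4*k**2/5 + k - 1/5.
Need (1)·f(k+1) − (1)·f(k) = k**4 + 2*k**3/5 + 4*k**2/5 + k - 1/5.
deg f ≤ 5 (via 0,0,4).
A polynomial solution: f(k) = k*(k**4 - 2*k**3 + 2*k**2 + k - 3)/5.
Get s_k = R·t_k = k*(-k**4 + 2*k**3 - 2*k**2 - k + 3) with R(k) = B(k−1)f(k)/C(k) = k*(k**4 - 2*k**3 + 2*k**2 + k - 3)/(5*k**4 + 2*k**3 + 4*k**2 + 5*k - 1).
s_(k+1) − s_k = -5*k**4 - 2*k**3 - 4*k**2 - 5*k + 1 = t_k.
Sum = s_(10) − s_(2); s_(10) = -82070, s_(2) = -14 ⇒ -82056.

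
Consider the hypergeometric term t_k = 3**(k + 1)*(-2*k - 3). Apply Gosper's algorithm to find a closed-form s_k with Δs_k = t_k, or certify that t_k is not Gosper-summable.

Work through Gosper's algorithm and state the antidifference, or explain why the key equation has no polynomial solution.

s_k = -3**(k + 1)*k

The ratio is 3*(2*k + 5)/(2*k + 3).
So A=3 and B=1, with C=k + 3/2.
Set up (3)·f(k+1) − (1)·f(k) − (k + 3/2) = 0.
d = 1 from the (0,0,1) case.
Coefficient equations give f(k) = k/2.
R(k) = B(k−1)·f(k)/C(k) = k/(2*k + 3); s_k = R·t_k = -3**(k + 1)*k.
s_(k+1) − s_k = 3**(k + 1)*(-2*k - 3) = t_k.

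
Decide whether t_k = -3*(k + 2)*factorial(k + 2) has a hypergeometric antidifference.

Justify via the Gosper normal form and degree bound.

Yes. s_k = -3*factorial(k + 2).

Ratio r(k) = (k + 3)**2/(k + 2).
Normal form (A,B,C) = (k + 3, 1, k + 2).
Solve (k + 3)·f(k+1) − (1)·f(k) = k + 2.
Degrees (1,0,1) ⇒ d ≤ 0.
A polynomial solution: f(k) = 1.
R(k) = B(k−1)·f(k)/C(k) = 1/(k + 2); s_k = R·t_k = -3*factorial(k + 2).
s_(k+1) − s_k = -3*(k + 2)*factorial(k + 2) = t_k.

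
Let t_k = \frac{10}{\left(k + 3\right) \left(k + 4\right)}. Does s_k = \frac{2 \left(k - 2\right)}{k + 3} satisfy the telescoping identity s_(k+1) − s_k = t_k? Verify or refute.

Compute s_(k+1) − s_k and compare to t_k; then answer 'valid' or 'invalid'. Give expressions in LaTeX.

s_(k+1) = 2*(k - 1)/(k + 4)
s_(k+1) − s_k = 10/(k**2 + 7*k + 12)
(s_(k+1) − s_k) − t_k = 0

Valid — Δs_k = t_k.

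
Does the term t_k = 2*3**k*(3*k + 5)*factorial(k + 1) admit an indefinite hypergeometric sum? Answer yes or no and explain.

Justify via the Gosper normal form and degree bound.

Yes. s_k = 2*3**k*factorial(k + 1).

Step 1: r(k) = 3*(k + 2)*(3*k + 8)/(3*k + 5).
A = 3*k + 6, B = 1, C = k + 5/3.
Solve (3*k + 6)·f(k+1) − (1)·f(k) = k + 5/3.
From deg A=1, deg B=0, deg C=1: d=0.
Match coefficients ⇒ f(k) = 1/3.
R(k) = B(k−1)·f(k)/C(k) = 1/(3*k + 5); s_k = R·t_k = 2*3**k*factorial(k + 1).
Verify: 2*3**k*(3*k + 5)*factorial(k + 1) matches t_k.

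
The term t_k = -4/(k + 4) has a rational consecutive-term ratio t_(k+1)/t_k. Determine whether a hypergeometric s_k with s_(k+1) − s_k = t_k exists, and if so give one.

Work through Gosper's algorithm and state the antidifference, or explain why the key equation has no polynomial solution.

Step 1: r(k) = (k + 4)/(k + 5).
Take A(k)=k + 4, B(k)=k + 5, C(k)=1.
Set up (k + 4)·f(k+1) − (k + 4)·f(k) − (1) = 0.
Bound: deg f ≤ 0.
f = c0 ⇒ A·f(k+1) − B(k−1)·f(k) − C = -1. The system {-1 = 0} is inconsistent; no antidifference.

not Gosper-summable; s_k does not exist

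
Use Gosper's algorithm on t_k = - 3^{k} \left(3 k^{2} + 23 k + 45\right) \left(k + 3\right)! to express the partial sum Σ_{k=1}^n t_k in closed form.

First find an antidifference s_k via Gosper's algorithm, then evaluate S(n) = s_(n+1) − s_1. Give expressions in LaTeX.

S(n) = - 3 \cdot 3^{n} n \left(n + 4\right)! - 12 \cdot 3^{n} \left(n + 4\right)! + 288

t_(k+1)/t_k = 3*(3*k**3 + 41*k**2 + 187*k + 284)/(3*k**2 + 23*k + 45).
Factor: A=3*k + 12; B=1; C=k**2 + 23*k/3 + 15.
Key eq: (3*k + 12)·f(k+1) = (1)·f(k) + (k**2 + 23*k/3 + 15).
deg f ≤ 1 (via 1,0,2).
Coefficient equations give f(k) = (k + 3)/3.
Then R = B(k−1)f/C = (k + 3)/(3*k**2 + 23*k + 45), so s_k = R(k)·t_k = -3**k*(k + 3)*factorial(k + 3).
s_(k+1) − s_k = -3**k*(3*k**2 + 23*k + 45)*factorial(k + 3) = t_k.
s_(n+1) = -3**(n + 1)*(n + 4)*factorial(n + 4) and s_(1) = -288, so S(n) = -3*3**n*n*factorial(n + 4) - 12*3**n*factorial(n + 4) + 288.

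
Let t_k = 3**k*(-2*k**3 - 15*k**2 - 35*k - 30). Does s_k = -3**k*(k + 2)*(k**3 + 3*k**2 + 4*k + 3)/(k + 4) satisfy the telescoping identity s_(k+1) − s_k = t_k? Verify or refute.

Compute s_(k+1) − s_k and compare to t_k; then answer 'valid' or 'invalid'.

s_(k+1) = 3**(k + 1)*(-k**4 - 9*k**3 - 31*k**2 - 50*k - 33)/(k + 5)
s_(k+1) − s_k = 3**k*(-2*k**5 - 29*k**4 - 166*k**3 - 461*k**2 - 638*k - 366)/(k**2 + 9*k + 20)
(s_(k+1) − s_k) − t_k = 3**k*(4*k**4 + 44*k**3 + 184*k**2 + 332*k + 234)/(k**2 + 9*k + 20)

Invalid: residual 3**k*(4*k**4 + 44*k**3 + 184*k**2 + 332*k + 234)/(k**2 + 9*k + 20) ≠ 0.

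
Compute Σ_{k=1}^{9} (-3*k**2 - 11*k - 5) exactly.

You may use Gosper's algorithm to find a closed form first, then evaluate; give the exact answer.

r(k) = (3*k**2 + 17*k + 19)/(3*k**2 + 11*k + 5) after simplifying.
Factor: A=1; B=1; C=k**2 + 11*k/3 + 5/3.
Key eq: (1)·f(k+1) = (1)·f(k) + (k**2 + 11*k/3 + 5/3).
deg f ≤ 3 (via 0,0,2).
Solving with deg f ≤ 3: f(k) = k**2*(k + 4)/3.
Certificate R = B(k−1)f/C = k**2*(k + 4)/(3*k**2 + 11*k + 5) gives s_k = k**2*(-k - 4).
Δs = -3*k**2 - 11*k - 5, as required.
Telescoping: Σ = s_(10) − s_(1) = -1400 − (-5) = -1395.

Σ = -1395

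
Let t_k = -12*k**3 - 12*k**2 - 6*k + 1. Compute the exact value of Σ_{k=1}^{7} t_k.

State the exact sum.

Σ = -11249

Compute t_(k+1)/t_k: get (12*k**3 + 48*k**2 + 66*k + 29)/(12*k**3 + 12*k**2 + 6*k - 1).
Take A(k)=1, B(k)=1, C(k)=k**3 + k**2 + k/2 - 1/12.
f must satisfy (1)·f(k+1) − (1)·f(k) = k**3 + k**2 + k/2 - 1/12.
Degrees (0,0,3) ⇒ d ≤ 4.
Match coefficients ⇒ f(k) = k*(3*k**3 - 2*k**2 - 2)/12.
R(k) = B(k−1)·f(k)/C(k) = k*(3*k**3 - 2*k**2 - 2)/(12*k**3 + 12*k**2 + 6*k - 1); s_k = R·t_k = k*(-3*k**3 + 2*k**2 + 2).
Δs = -12*k**3 - 12*k**2 - 6*k + 1, as required.
Evaluate s at k=8 and k=1: -11248 and 1; difference -11249.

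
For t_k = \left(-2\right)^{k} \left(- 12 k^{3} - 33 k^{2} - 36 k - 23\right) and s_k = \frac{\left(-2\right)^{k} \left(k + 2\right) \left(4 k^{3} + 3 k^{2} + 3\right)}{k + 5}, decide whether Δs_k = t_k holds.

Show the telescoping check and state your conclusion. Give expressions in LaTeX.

Invalid: residual \frac{\left(-2\right)^{k} \left(36 k^{4} + 291 k^{3} + 612 k^{2} + 609 k + 354\right)}{k^{2} + 11 k + 30} ≠ 0.

s_(k+1) = (-2)**(k + 1)*(k + 3)*(4*(k + 1)**3 + 3*(k + 1)**2 + 3)/(k + 6)
s_(k+1) − s_k = (-2)**k*(-12*k**5 - 129*k**4 - 468*k**3 - 797*k**2 - 724*k - 336)/(k**2 + 11*k + 30)
(s_(k+1) − s_k) − t_k = (-2)**k*(36*k**4 + 291*k**3 + 612*k**2 + 609*k + 354)/(k**2 + 11*k + 30)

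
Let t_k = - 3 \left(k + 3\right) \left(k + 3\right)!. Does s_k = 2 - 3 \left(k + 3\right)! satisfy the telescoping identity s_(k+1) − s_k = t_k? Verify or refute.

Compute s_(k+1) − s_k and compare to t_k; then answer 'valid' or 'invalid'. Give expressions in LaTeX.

s_(k+1) = 2 - 3*factorial(k + 4)
s_(k+1) − s_k = -3*(k + 3)*factorial(k + 3)
(s_(k+1) − s_k) − t_k = 0

Valid: the claim telescopes to t_k.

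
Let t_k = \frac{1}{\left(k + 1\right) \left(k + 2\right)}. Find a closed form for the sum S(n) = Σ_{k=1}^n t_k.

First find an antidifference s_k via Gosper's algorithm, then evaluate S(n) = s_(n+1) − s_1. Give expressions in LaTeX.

Ratio r(k) = (k + 1)/(k + 3).
Normal form (A,B,C) = (k + 1, k + 3, 1).
f must satisfy (k + 1)·f(k+1) − (k + 2)·f(k) = 1.
From deg A=1, deg B=1, deg C=0: d=1.
Solve for f: f(k) = k (degree 1 ≤ 1).
Certificate R = B(k−1)f/C = k*(k + 2) gives s_k = k/(k + 1).
s_(k+1) − s_k = 1/(k**2 + 3*k + 2) = t_k.
Telescope: S(n) = s_(n+1) − s_(1) = (n + 1)/(n + 2) − (1/2) = n/(2*(n + 2)).

S(n) = \frac{n}{2 \left(n + 2\right)}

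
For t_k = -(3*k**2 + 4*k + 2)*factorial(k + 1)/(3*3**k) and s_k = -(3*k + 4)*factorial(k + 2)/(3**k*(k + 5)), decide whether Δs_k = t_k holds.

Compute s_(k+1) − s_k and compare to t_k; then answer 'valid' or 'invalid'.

s_(k+1) = -(3*k + 7)*factorial(k + 3)/(3*3**k*(k + 6))
s_(k+1) − s_k = -(3*k**3 + 22*k**2 + 35*k + 33)*factorial(k + 2)/(3*3**k*(k + 5)*(k + 6))
(s_(k+1) − s_k) − t_k = (3*k**3 + 19*k**2 + 13*k - 2)*factorial(k + 1)/(3**k*(k + 5)*(k + 6))

Invalid: residual (3*k**3 + 19*k**2 + 13*k - 2)*factorial(k + 1)/(3**k*(k + 5)*(k + 6)) ≠ 0.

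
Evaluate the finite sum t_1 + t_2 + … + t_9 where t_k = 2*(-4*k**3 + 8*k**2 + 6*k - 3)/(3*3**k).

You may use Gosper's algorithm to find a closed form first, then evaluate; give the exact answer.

t_(k+1)/t_k = (4*k**3 + 4*k**2 - 10*k - 7)/(3*(4*k**3 - 8*k**2 - 6*k + 3)).
A = 1/3, B = 1, C = k**3 - 2*k**2 - 3*k/2 + 3/4.
Key eq: (1/3)·f(k+1) = (1)·f(k) + (k**3 - 2*k**2 - 3*k/2 + 3/4).
From deg A=0, deg B=0, deg C=3: d=3.
Coefficient equations give f(k) = -3*(4*k**3 - 2*k**2 - 2*k + 3)/8.
Certificate R = B(k−1)f/C = -3*(4*k**3 - 2*k**2 - 2*k + 3)/(2*(4*k**3 - 8*k**2 - 6*k + 3)) gives s_k = (4*k**3 - 2*k**2 - 2*k + 3)/3**k.
Verify: 2*(-4*k**3 + 8*k**2 + 6*k - 3)/(3*3**k) matches t_k.
Sum = s_(10) − s_(1); s_(10) = 1261/19683, s_(1) = 1 ⇒ -18422/19683.

Σ = -18422/19683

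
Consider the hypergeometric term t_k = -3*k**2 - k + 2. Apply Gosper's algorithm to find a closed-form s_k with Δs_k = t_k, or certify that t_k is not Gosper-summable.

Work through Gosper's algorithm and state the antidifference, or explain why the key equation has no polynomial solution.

s_k = k*(-k**2 + k + 2)

Ratio r(k) = (k + 3*(k + 1)**2 - 1)/(3*k**2 + k - 2).
Take A(k)=1, B(k)=1, C(k)=k**2 + k/3 - 2/3.
Set up (1)·f(k+1) − (1)·f(k) − (k**2 + k/3 - 2/3) = 0.
From deg A=0, deg B=0, deg C=2: d=3.
A polynomial solution: f(k) = k*(k - 2)*(k + 1)/3.
Then R = B(k−1)f/C = k*(k - 2)/(3*k - 2), so s_k = R(k)·t_k = k*(-k**2 + k + 2).
s_(k+1) − s_k = -3*k**2 - k + 2 = t_k.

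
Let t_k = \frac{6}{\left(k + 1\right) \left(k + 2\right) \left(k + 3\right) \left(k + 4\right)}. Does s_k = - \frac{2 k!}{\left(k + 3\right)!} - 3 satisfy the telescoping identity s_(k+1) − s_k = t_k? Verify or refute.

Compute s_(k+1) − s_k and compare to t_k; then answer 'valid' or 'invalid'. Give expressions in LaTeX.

s_(k+1) = -2*factorial(k + 1)/factorial(k + 4) - 3
s_(k+1) − s_k = 6/((k + 1)*(k + 2)*(k + 3)*(k + 4))
(s_(k+1) − s_k) − t_k = 0

Valid: the claim telescopes to t_k.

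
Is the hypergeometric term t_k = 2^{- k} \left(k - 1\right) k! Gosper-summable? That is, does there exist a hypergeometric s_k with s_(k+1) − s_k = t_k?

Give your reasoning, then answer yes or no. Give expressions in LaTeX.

Yes. s_k = 2^{1 - k} k!.

t_(k+1)/t_k = k*(k + 1)/(2*(k - 1)).
Factor: A=k/2 + 1/2; B=1; C=k - 1.
Key eq: (k/2 + 1/2)·f(k+1) = (1)·f(k) + (k - 1).
deg f ≤ 0 (via 1,0,1).
Solving with deg f ≤ 0: f(k) = 2.
Then R = B(k−1)f/C = 2/(k - 1), so s_k = R(k)·t_k = 2**(1 - k)*factorial(k).
Check: Δs_k = (k - 1)*factorial(k)/2**k. ✓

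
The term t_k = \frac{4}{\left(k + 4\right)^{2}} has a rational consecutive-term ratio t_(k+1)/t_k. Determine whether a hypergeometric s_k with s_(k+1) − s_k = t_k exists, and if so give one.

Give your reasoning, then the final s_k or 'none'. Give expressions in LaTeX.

Step 1: r(k) = (k + 4)**2/(k + 5)**2.
Normal form (A,B,C) = (k**2 + 8*k + 16, k**2 + 10*k + 25, 1).
Need (k**2 + 8*k + 16)·f(k+1) − (k**2 + 8*k + 16)·f(k) = 1.
From deg A=2, deg B=2, deg C=0: d=0.
Generic f = c0 gives residual -1; -1 = 0 cannot hold, so t_k is not Gosper-summable.

none (Gosper's algorithm certifies no s_k)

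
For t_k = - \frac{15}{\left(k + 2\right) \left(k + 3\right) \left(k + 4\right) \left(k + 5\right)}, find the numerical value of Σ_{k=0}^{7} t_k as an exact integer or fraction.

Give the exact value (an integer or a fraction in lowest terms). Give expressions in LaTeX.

Σ = -9/44

r(k) = (k + 2)/(k + 6) after simplifying.
Take A(k)=k + 2, B(k)=k + 6, C(k)=1.
f must satisfy (k + 2)·f(k+1) − (k + 5)·f(k) = 1.
From deg A=1, deg B=1, deg C=0: d=3.
Coefficient equations give f(k) = k*(k**2 + 9*k + 26)/72.
Certificate R = B(k−1)f/C = k*(k + 5)*(k**2 + 9*k + 26)/72 gives s_k = 5*k*(-k**2 - 9*k - 26)/(24*(k + 2)*(k + 3)*(k + 4)).
Verify: -15/(k**4 + 14*k**3 + 71*k**2 + 154*k + 120) matches t_k.
Telescoping: Σ = s_(8) − s_(0) = -9/44 − (0) = -9/44.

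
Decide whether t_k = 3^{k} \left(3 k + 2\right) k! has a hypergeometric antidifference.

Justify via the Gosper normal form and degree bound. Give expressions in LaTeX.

Yes. s_k = 3^{k} k!.

Ratio r(k) = 3*(k + 1)*(3*k + 5)/(3*k + 2).
Factor: A=3*k + 3; B=1; C=k + 2/3.
Set up (3*k + 3)·f(k+1) − (1)·f(k) − (k + 2/3) = 0.
d = 0 from the (1,0,1) case.
A polynomial solution: f(k) = 1/3.
Certificate R = B(k−1)f/C = 1/(3*k + 2) gives s_k = 3**k*factorial(k).
Verify: 3**k*(3*k + 2)*factorial(k) matches t_k.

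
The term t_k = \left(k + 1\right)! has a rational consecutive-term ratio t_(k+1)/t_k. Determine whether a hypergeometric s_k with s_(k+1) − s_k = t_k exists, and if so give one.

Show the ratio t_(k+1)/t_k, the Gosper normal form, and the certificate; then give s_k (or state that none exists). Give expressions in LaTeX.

t_(k+1)/t_k = k + 2.
Factor: A=k + 2; B=1; C=1.
Set up (k + 2)·f(k+1) − (1)·f(k) − (1) = 0.
From deg A=1, deg B=0, deg C=0: d=-1.
d = -1 < 0 ⇒ no nonzero polynomial f; not summable.

no hypergeometric antidifference exists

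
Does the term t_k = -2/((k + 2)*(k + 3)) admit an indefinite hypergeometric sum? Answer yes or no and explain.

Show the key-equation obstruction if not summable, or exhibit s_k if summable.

r(k) = (k + 2)/(k + 4) after simplifying.
Normal form (A,B,C) = (k + 2, k + 4, 1).
Solve (k + 2)·f(k+1) − (k + 3)·f(k) = 1.
Bound: deg f ≤ 1.
Solve for f: f(k) = k/2 (degree 1 ≤ 1).
Certificate R = B(k−1)f/C = k*(k + 3)/2 gives s_k = -k/(k + 2).
Check: Δs_k = -2/(k**2 + 5*k + 6). ✓

Yes. s_k = -k/(k + 2).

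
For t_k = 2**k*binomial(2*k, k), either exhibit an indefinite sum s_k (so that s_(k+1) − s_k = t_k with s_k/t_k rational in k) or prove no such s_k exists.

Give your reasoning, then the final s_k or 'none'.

no hypergeometric antidifference exists

The ratio is 4*(2*k + 1)/(k + 1).
A = 8*k + 4, B = k + 1, C = 1.
Solve (8*k + 4)·f(k+1) − (k)·f(k) = 1.
From deg A=1, deg B=1, deg C=0: d=-1.
deg f ≤ -1 is impossible — no certificate.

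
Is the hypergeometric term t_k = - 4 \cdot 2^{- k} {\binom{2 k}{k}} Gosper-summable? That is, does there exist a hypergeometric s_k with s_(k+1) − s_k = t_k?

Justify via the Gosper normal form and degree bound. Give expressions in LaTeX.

No — key equation has no polynomial f.

r(k) = (2*k + 1)/(k + 1) after simplifying.
Take A(k)=2*k + 1, B(k)=k + 1, C(k)=1.
Solve (2*k + 1)·f(k+1) − (k)·f(k) = 1.
Bound: deg f ≤ -1.
d = -1 < 0 ⇒ no nonzero polynomial f; not summable.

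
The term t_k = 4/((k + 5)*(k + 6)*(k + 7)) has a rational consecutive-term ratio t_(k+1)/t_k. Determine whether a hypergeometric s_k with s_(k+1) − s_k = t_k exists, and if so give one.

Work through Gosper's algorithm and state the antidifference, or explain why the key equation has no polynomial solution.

t_(k+1)/t_k = (k + 5)/(k + 8).
Normal form (A,B,C) = (k + 5, k + 8, 1).
Solve (k + 5)·f(k+1) − (k + 7)·f(k) = 1.
Bound: deg f ≤ 2.
Coefficient equations give f(k) = k*(k + 11)/60.
R(k) = B(k−1)·f(k)/C(k) = k*(k + 7)*(k + 11)/60; s_k = R·t_k = k*(k + 11)/(15*(k + 5)*(k + 6)).
Check: Δs_k = 4/(k**3 + 18*k**2 + 107*k + 210). ✓

s_k = k*(k + 11)/(15*(k + 5)*(k + 6))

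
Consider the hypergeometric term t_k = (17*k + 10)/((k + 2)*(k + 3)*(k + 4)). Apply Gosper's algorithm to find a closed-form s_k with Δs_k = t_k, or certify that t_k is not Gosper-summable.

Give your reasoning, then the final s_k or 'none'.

s_k = k*(11*k + 4)/(3*(k + 2)*(k + 3))

Step 1: r(k) = (k + 2)*(17*k + 27)/((k + 5)*(17*k + 10)).
Normal form (A,B,C) = (k + 2, k + 5, k + 10/17).
Key eq: (k + 2)·f(k+1) = (k + 4)·f(k) + (k + 10/17).
d = 2 from the (1,1,1) case.
Solving with deg f ≤ 2: f(k) = k*(11*k + 4)/51.
R(k) = B(k−1)·f(k)/C(k) = k*(k + 4)*(11*k + 4)/(3*(17*k + 10)); s_k = R·t_k = k*(11*k + 4)/(3*(k + 2)*(k + 3)).
Check: Δs_k = (17*k + 10)/(k**3 + 9*k**2 + 26*k + 24). ✓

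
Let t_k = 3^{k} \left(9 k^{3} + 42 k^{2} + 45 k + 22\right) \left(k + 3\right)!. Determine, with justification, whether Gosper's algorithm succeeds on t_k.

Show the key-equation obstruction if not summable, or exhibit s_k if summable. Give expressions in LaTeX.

Yes. s_k = 3^{k} \left(3 k^{2} - 3 k + 2\right) \left(k + 3\right)!.

Step 1: r(k) = 3*(9*k**4 + 105*k**3 + 432*k**2 + 742*k + 472)/(9*k**3 + 42*k**2 + 45*k + 22).
Normal form (A,B,C) = (3*k + 12, 1, k**3 + 14*k**2/3 + 5*k + 22/9).
Solve (3*k + 12)·f(k+1) − (1)·f(k) = k**3 + 14*k**2/3 + 5*k + 22/9.
deg f ≤ 2 (via 1,0,3).
Coefficient equations give f(k) = (3*k**2 - 3*k + 2)/9.
Certificate R = B(k−1)f/C = (3*k**2 - 3*k + 2)/(9*k**3 + 42*k**2 + 45*k + 22) gives s_k = 3**k*(3*k**2 - 3*k + 2)*factorial(k + 3).
s_(k+1) − s_k = 3**k*(9*k**3 + 42*k**2 + 45*k + 22)*factorial(k + 3) = t_k.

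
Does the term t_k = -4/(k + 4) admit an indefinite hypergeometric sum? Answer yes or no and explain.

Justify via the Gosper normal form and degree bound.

No — t_k has no hypergeometric antidifference.

Step 1: r(k) = (k + 4)/(k + 5).
Take A(k)=k + 4, B(k)=k + 5, C(k)=1.
Solve (k + 4)·f(k+1) − (k + 4)·f(k) = 1.
From deg A=1, deg B=1, deg C=0: d=0.
Write f(k) = c0. Then LHS − RHS = -1, requiring -1 = 0: contradictory. No certificate.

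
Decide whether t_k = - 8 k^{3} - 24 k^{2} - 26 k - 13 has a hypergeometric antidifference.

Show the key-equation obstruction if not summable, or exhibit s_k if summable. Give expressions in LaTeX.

t_(k+1)/t_k = (8*k**3 + 48*k**2 + 98*k + 71)/(8*k**3 + 24*k**2 + 26*k + 13).
So A=1 and B=1, with C=k**3 + 3*k**2 + 13*k/4 + 13/8.
Solve (1)·f(k+1) − (1)·f(k) = k**3 + 3*k**2 + 13*k/4 + 13/8.
Degrees (0,0,3) ⇒ d ≤ 4.
A polynomial solution: f(k) = k*(2*k**3 + 4*k**2 + 3*k + 4)/8.
So s_k = (B(k−1)f/C)·t_k = (k*(2*k**3 + 4*k**2 + 3*k + 4)/(8*k**3 + 24*k**2 + 26*k + 13))·t_k = k*(-2*k**3 - 4*k**2 - 3*k - 4).
Δs = -8*k**3 - 24*k**2 - 26*k - 13, as required.

Yes. s_k = k \left(- 2 k^{3} - 4 k^{2} - 3 k - 4\right).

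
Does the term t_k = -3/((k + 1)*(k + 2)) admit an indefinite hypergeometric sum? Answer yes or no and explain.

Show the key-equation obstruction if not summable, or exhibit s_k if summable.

Ratio r(k) = (k + 1)/(k + 3).
Gosper form: A/B · C(k+1)/C(k) with A=k + 1, B=k + 3, C=1.
Set up (k + 1)·f(k+1) − (k + 2)·f(k) − (1) = 0.
Degrees (1,1,0) ⇒ d ≤ 1.
Solve for f: f(k) = k (degree 1 ≤ 1).
Then R = B(k−1)f/C = k*(k + 2), so s_k = R(k)·t_k = -3*k/(k + 1).
Verify: -3/(k**2 + 3*k + 2) matches t_k.

Yes. s_k = -3*k/(k + 1).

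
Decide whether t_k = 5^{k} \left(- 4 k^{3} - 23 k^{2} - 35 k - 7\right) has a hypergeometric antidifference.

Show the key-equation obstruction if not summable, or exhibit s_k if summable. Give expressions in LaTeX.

Yes. s_k = 5^{k} \left(- k^{3} - 2 k^{2} + 2\right).

Step 1: r(k) = 5*(4*k**3 + 35*k**2 + 93*k + 69)/(4*k**3 + 23*k**2 + 35*k + 7).
Gosper form: A/B · C(k+1)/C(k) with A=5, B=1, C=k**3 + 23*k**2/4 + 35*k/4 + 7/4.
Set up (5)·f(k+1) − (1)·f(k) − (k**3 + 23*k**2/4 + 35*k/4 + 7/4) = 0.
deg f ≤ 3 (via 0,0,3).
Match coefficients ⇒ f(k) = (k**3 + 2*k**2 - 2)/4.
R(k) = B(k−1)·f(k)/C(k) = (k**3 + 2*k**2 - 2)/(4*k**3 + 23*k**2 + 35*k + 7); s_k = R·t_k = 5**k*(-k**3 - 2*k**2 + 2).
Δs = 5**k*(-4*k**3 - 23*k**2 - 35*k - 7), as required.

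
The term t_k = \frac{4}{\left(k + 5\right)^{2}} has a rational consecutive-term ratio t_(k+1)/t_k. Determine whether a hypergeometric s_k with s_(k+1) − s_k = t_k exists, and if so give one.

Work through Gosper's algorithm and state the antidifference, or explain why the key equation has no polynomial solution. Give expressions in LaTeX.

none (Gosper's algorithm certifies no s_k)

t_(k+1)/t_k = (k + 5)**2/(k + 6)**2.
Gosper form: A/B · C(k+1)/C(k) with A=k**2 + 10*k + 25, B=k**2 + 12*k + 36, C=1.
Solve (k**2 + 10*k + 25)·f(k+1) − (k**2 + 10*k + 25)·f(k) = 1.
From deg A=2, deg B=2, deg C=0: d=0.
f = c0 ⇒ A·f(k+1) − B(k−1)·f(k) − C = -1. The system {-1 = 0} is inconsistent; no antidifference.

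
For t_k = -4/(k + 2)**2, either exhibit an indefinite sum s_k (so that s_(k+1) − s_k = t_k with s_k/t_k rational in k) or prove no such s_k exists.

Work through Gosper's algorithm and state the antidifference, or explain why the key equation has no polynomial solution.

no hypergeometric antidifference exists

Compute t_(k+1)/t_k: get (k + 2)**2/(k + 3)**2.
Factor: A=k**2 + 4*k + 4; B=k**2 + 6*k + 9; C=1.
f must satisfy (k**2 + 4*k + 4)·f(k+1) − (k**2 + 4*k + 4)·f(k) = 1.
Degrees (2,2,0) ⇒ d ≤ 0.
Put f(k) = c0: A·f(k+1) − B(k−1)·f(k) − C = -1; need -1 = 0 — inconsistent ⇒ no f, not summable.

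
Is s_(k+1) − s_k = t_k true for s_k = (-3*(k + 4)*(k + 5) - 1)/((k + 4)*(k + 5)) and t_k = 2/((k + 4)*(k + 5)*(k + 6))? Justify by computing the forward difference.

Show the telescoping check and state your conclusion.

s_(k+1) = (-3*(k + 5)*(k + 6) - 1)/((k + 5)*(k + 6))
s_(k+1) − s_k = 2/(k**3 + 15*k**2 + 74*k + 120)
(s_(k+1) − s_k) − t_k = 0

valid; difference matches t_k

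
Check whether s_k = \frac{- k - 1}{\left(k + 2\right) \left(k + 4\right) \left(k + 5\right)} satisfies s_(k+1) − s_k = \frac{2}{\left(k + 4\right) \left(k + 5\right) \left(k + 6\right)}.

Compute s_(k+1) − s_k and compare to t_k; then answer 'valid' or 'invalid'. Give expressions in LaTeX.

s_(k+1) = (-k - 2)/((k + 3)*(k + 5)*(k + 6))
s_(k+1) − s_k = (2*k**2 + 7*k + 2)/(k**5 + 20*k**4 + 155*k**3 + 580*k**2 + 1044*k + 720)
(s_(k+1) − s_k) − t_k = (-3*k - 10)/(k**5 + 20*k**4 + 155*k**3 + 580*k**2 + 1044*k + 720)

Invalid: residual \frac{- 3 k - 10}{k^{5} + 20 k^{4} + 155 k^{3} + 580 k^{2} + 1044 k + 720} ≠ 0.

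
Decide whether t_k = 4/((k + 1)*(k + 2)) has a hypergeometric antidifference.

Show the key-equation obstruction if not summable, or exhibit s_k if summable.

The ratio is (k + 1)/(k + 3).
Factor: A=k + 1; B=k + 3; C=1.
Set up (k + 1)·f(k+1) − (k + 2)·f(k) − (1) = 0.
Degrees (1,1,0) ⇒ d ≤ 1.
Solving with deg f ≤ 1: f(k) = k.
Then R = B(k−1)f/C = k*(k + 2), so s_k = R(k)·t_k = 4*k/(k + 1).
s_(k+1) − s_k = 4/(k**2 + 3*k + 2) = t_k.

Yes. s_k = 4*k/(k + 1).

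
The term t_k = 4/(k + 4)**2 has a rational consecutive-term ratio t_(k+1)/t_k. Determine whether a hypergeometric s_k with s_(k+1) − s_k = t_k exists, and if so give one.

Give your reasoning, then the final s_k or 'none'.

none — t_k is not Gosper-summable

Step 1: r(k) = (k + 4)**2/(k + 5)**2.
Factor: A=k**2 + 8*k + 16; B=k**2 + 10*k + 25; C=1.
Solve (k**2 + 8*k + 16)·f(k+1) − (k**2 + 8*k + 16)·f(k) = 1.
deg f ≤ 0 (via 2,2,0).
f = c0 ⇒ A·f(k+1) − B(k−1)·f(k) − C = -1. The system {-1 = 0} is inconsistent; no antidifference.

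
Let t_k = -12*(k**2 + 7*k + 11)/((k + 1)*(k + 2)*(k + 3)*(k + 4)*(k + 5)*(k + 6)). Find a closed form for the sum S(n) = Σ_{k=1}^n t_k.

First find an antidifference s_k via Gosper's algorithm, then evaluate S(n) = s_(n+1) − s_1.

Ratio r(k) = (k + 1)*(7*k + (k + 1)**2 + 18)/((k + 7)*(k**2 + 7*k + 11)).
Gosper form: A/B · C(k+1)/C(k) with A=k + 1, B=k + 7, C=k**2 + 7*k + 11.
Solve (k + 1)·f(k+1) − (k + 6)·f(k) = k**2 + 7*k + 11.
deg f ≤ 5 (via 1,1,2).
A polynomial solution: f(k) = k*(k + 2)*(k + 4)*(k**2 + 9*k + 23)/45.
Certificate R = B(k−1)f/C = k*(k + 2)*(k + 4)*(k + 6)*(k**2 + 9*k + 23)/(45*(k**2 + 7*k + 11)) gives s_k = 4*k*(-k**2 - 9*k - 23)/(15*(k**3 + 9*k**2 + 23*k + 15)).
Verify: 12*(-k**2 - 7*k - 11)/(k**6 + 21*k**5 + 175*k**4 + 735*k**3 + 1624*k**2 + 1764*k + 720) matches t_k.
Telescope: S(n) = s_(n+1) − s_(1) = 4*(-n**3 - 12*n**2 - 44*n - 33)/(15*(n**3 + 12*n**2 + 44*n + 48)) − (-11/60) = n*(-n**2 - 12*n - 44)/(12*(n**3 + 12*n**2 + 44*n + 48)).

S(n) = n*(-n**2 - 12*n - 44)/(12*(n**3 + 12*n**2 + 44*n + 48))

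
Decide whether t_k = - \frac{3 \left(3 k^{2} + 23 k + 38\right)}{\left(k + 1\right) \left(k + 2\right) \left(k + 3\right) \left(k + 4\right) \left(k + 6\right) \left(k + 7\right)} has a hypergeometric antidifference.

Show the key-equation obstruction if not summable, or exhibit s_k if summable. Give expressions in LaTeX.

Yes. s_k = \frac{k \left(- k^{2} - 10 k - 27\right)}{6 \left(k^{3} + 10 k^{2} + 27 k + 18\right)}.

Compute t_(k+1)/t_k: get (k + 1)*(k + 6)*(23*k + 3*(k + 1)**2 + 61)/((k + 5)*(k + 8)*(3*k**2 + 23*k + 38)).
Take A(k)=k + 1, B(k)=k + 8, C(k)=k**3 + 38*k**2/3 + 51*k + 190/3.
f must satisfy (k + 1)·f(k+1) − (k + 7)·f(k) = k**3 + 38*k**2/3 + 51*k + 190/3.
deg f ≤ 6 (via 1,1,3).
Solving with deg f ≤ 6: f(k) = k*(k + 2)*(k + 4)*(k + 5)*(k**2 + 10*k + 27)/54.
Then R = B(k−1)f/C = k*(k + 2)*(k + 4)*(k + 7)*(k**2 + 10*k + 27)/(18*(3*k**2 + 23*k + 38)), so s_k = R(k)·t_k = k*(-k**2 - 10*k - 27)/(6*(k**3 + 10*k**2 + 27*k + 18)).
Verify: 3*(-3*k**2 - 23*k - 38)/(k**6 + 23*k**5 + 207*k**4 + 925*k**3 + 2144*k**2 + 2412*k + 1008) matches t_k.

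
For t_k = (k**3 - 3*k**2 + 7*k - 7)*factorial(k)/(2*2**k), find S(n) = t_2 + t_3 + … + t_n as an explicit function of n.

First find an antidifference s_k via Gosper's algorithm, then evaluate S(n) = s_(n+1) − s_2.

S(n) = 2**(-n - 1)*(n - 1)**2*factorial(n + 1)

Compute t_(k+1)/t_k: get (k**4 + k**3 + 4*k**2 + 2*k - 2)/(2*(k**3 - 3*k**2 + 7*k - 7)).
Take A(k)=k/2 + 1/2, B(k)=1, C(k)=k**3 - 3*k**2 + 7*k - 7.
Solve (k/2 + 1/2)·f(k+1) − (1)·f(k) = k**3 - 3*k**2 + 7*k - 7.
deg f ≤ 2 (via 1,0,3).
Coefficient equations give f(k) = 2*(k - 2)**2.
So s_k = (B(k−1)f/C)·t_k = (2*(k - 2)**2/(k**3 - 3*k**2 + 7*k - 7))·t_k = (k - 2)**2*factorial(k)/2**k.
Check: Δs_k = (k**3 - 3*k**2 + 7*k - 7)*factorial(k)/(2*2**k). ✓
Evaluate: s_(n+1) = 2**(-n - 1)*(n - 1)**2*factorial(n + 1); subtract s_(2) = 0 ⇒ S(n) = 2**(-n - 1)*(n - 1)**2*factorial(n + 1).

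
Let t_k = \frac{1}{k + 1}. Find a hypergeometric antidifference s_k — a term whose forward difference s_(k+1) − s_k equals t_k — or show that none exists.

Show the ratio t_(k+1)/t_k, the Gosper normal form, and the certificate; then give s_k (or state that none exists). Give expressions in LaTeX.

no hypergeometric antidifference exists

Ratio r(k) = (k + 1)/(k + 2).
Normal form (A,B,C) = (k + 1, k + 2, 1).
Need (k + 1)·f(k+1) − (k + 1)·f(k) = 1.
d = 0 from the (1,1,0) case.
Generic f = c0 gives residual -1; -1 = 0 cannot hold, so t_k is not Gosper-summable.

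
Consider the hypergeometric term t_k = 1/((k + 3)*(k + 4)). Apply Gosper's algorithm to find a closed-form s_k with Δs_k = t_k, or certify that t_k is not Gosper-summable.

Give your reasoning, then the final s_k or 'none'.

Step 1: r(k) = (k + 3)/(k + 5).
Normal form (A,B,C) = (k + 3, k + 5, 1).
Key eq: (k + 3)·f(k+1) = (k + 4)·f(k) + (1).
From deg A=1, deg B=1, deg C=0: d=1.
A polynomial solution: f(k) = k/3.
Certificate R = B(k−1)f/C = k*(k + 4)/3 gives s_k = k/(3*(k + 3)).
Check: Δs_k = 1/(k**2 + 7*k + 12). ✓

s_k = k/(3*(k + 3))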